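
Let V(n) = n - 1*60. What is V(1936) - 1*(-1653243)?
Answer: 1655119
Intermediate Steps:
V(n) = -60 + n (V(n) = n - 60 = -60 + n)
V(1936) - 1*(-1653243) = (-60 + 1936) - 1*(-1653243) = 1876 + 1653243 = 1655119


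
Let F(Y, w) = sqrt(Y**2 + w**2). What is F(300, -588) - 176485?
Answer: -176485 + 12*sqrt(3026) ≈ -1.7583e+5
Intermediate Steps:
F(300, -588) - 176485 = sqrt(300**2 + (-588)**2) - 176485 = sqrt(90000 + 345744) - 176485 = sqrt(435744) - 176485 = 12*sqrt(3026) - 176485 = -176485 + 12*sqrt(3026)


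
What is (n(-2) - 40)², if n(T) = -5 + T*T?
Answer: 1681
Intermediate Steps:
n(T) = -5 + T²
(n(-2) - 40)² = ((-5 + (-2)²) - 40)² = ((-5 + 4) - 40)² = (-1 - 40)² = (-41)² = 1681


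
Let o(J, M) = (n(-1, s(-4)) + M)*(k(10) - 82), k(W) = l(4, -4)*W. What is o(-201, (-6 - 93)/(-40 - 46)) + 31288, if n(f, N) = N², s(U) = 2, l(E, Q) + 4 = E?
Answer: 1327221/43 ≈ 30866.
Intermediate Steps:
l(E, Q) = -4 + E
k(W) = 0 (k(W) = (-4 + 4)*W = 0*W = 0)
o(J, M) = -328 - 82*M (o(J, M) = (2² + M)*(0 - 82) = (4 + M)*(-82) = -328 - 82*M)
o(-201, (-6 - 93)/(-40 - 46)) + 31288 = (-328 - 82*(-6 - 93)/(-40 - 46)) + 31288 = (-328 - (-8118)/(-86)) + 31288 = (-328 - (-8118)*(-1)/86) + 31288 = (-328 - 82*99/86) + 31288 = (-328 - 4059/43) + 31288 = -18163/43 + 31288 = 1327221/43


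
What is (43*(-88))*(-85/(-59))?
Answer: -321640/59 ≈ -5451.5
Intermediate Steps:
(43*(-88))*(-85/(-59)) = -(-321640)*(-1)/59 = -3784*85/59 = -321640/59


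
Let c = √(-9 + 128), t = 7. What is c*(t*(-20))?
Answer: -140*√119 ≈ -1527.2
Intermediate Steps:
c = √119 ≈ 10.909
c*(t*(-20)) = √119*(7*(-20)) = √119*(-140) = -140*√119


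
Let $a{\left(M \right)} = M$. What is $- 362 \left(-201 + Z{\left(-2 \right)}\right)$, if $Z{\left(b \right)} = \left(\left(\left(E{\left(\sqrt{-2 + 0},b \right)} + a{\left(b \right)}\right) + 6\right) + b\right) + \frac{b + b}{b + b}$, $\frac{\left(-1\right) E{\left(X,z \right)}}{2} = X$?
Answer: $71676 + 724 i \sqrt{2} \approx 71676.0 + 1023.9 i$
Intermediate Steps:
$E{\left(X,z \right)} = - 2 X$
$Z{\left(b \right)} = 7 + 2 b - 2 i \sqrt{2}$ ($Z{\left(b \right)} = \left(\left(\left(- 2 \sqrt{-2 + 0} + b\right) + 6\right) + b\right) + \frac{b + b}{b + b} = \left(\left(\left(- 2 \sqrt{-2} + b\right) + 6\right) + b\right) + \frac{2 b}{2 b} = \left(\left(\left(- 2 i \sqrt{2} + b\right) + 6\right) + b\right) + 2 b \frac{1}{2 b} = \left(\left(\left(- 2 i \sqrt{2} + b\right) + 6\right) + b\right) + 1 = \left(\left(\left(b - 2 i \sqrt{2}\right) + 6\right) + b\right) + 1 = \left(\left(6 + b - 2 i \sqrt{2}\right) + b\right) + 1 = \left(6 + 2 b - 2 i \sqrt{2}\right) + 1 = 7 + 2 b - 2 i \sqrt{2}$)
$- 362 \left(-201 + Z{\left(-2 \right)}\right) = - 362 \left(-201 + \left(7 + 2 \left(-2\right) - 2 i \sqrt{2}\right)\right) = - 362 \left(-201 - \left(-3 + 2 i \sqrt{2}\right)\right) = - 362 \left(-201 + \left(3 - 2 i \sqrt{2}\right)\right) = - 362 \left(-198 - 2 i \sqrt{2}\right) = 71676 + 724 i \sqrt{2}$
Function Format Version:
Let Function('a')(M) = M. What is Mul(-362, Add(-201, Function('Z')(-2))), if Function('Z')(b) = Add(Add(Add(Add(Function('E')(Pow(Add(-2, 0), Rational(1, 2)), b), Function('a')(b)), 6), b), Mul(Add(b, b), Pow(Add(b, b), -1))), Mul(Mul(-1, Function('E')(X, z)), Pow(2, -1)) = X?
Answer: Add(71676, Mul(724, I, Pow(2, Rational(1, 2)))) ≈ Add(71676., Mul(1023.9, I))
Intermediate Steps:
Function('E')(X, z) = Mul(-2, X)
Function('Z')(b) = Add(7, Mul(2, b), Mul(-2, I, Pow(2, Rational(1, 2)))) (Function('Z')(b) = Add(Add(Add(Add(Mul(-2, Pow(Add(-2, 0), Rational(1, 2))), b), 6), b), Mul(Add(b, b), Pow(Add(b, b), -1))) = Add(Add(Add(Add(Mul(-2, Pow(-2, Rational(1, 2))), b), 6), b), Mul(Mul(2, b), Pow(Mul(2, b), -1))) = Add(Add(Add(Add(Mul(-2, Mul(I, Pow(2, Rational(1, 2)))), b), 6), b), Mul(Mul(2, b), Mul(Rational(1, 2), Pow(b, -1)))) = Add(Add(Add(Add(Mul(-2, I, Pow(2, Rational(1, 2))), b), 6), b), 1) = Add(Add(Add(Add(b, Mul(-2, I, Pow(2, Rational(1, 2)))), 6), b), 1) = Add(Add(Add(6, b, Mul(-2, I, Pow(2, Rational(1, 2)))), b), 1) = Add(Add(6, Mul(2, b), Mul(-2, I, Pow(2, Rational(1, 2)))), 1) = Add(7, Mul(2, b), Mul(-2, I, Pow(2, Rational(1, 2)))))
Mul(-362, Add(-201, Function('Z')(-2))) = Mul(-362, Add(-201, Add(7, Mul(2, -2), Mul(-2, I, Pow(2, Rational(1, 2)))))) = Mul(-362, Add(-201, Add(7, -4, Mul(-2, I, Pow(2, Rational(1, 2)))))) = Mul(-362, Add(-201, Add(3, Mul(-2, I, Pow(2, Rational(1, 2)))))) = Mul(-362, Add(-198, Mul(-2, I, Pow(2, Rational(1, 2))))) = Add(71676, Mul(724, I, Pow(2, Rational(1, 2))))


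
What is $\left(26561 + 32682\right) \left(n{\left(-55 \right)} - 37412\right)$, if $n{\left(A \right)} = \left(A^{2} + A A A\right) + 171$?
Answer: $-11883612613$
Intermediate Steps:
$n{\left(A \right)} = 171 + A^{2} + A^{3}$ ($n{\left(A \right)} = \left(A^{2} + A^{2} A\right) + 171 = \left(A^{2} + A^{3}\right) + 171 = 171 + A^{2} + A^{3}$)
$\left(26561 + 32682\right) \left(n{\left(-55 \right)} - 37412\right) = \left(26561 + 32682\right) \left(\left(171 + \left(-55\right)^{2} + \left(-55\right)^{3}\right) - 37412\right) = 59243 \left(\left(171 + 3025 - 166375\right) - 37412\right) = 59243 \left(-163179 - 37412\right) = 59243 \left(-200591\right) = -11883612613$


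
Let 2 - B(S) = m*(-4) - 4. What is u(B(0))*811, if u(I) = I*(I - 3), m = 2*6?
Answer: 2233494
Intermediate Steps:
m = 12
B(S) = 54 (B(S) = 2 - (12*(-4) - 4) = 2 - (-48 - 4) = 2 - 1*(-52) = 2 + 52 = 54)
u(I) = I*(-3 + I)
u(B(0))*811 = (54*(-3 + 54))*811 = (54*51)*811 = 2754*811 = 2233494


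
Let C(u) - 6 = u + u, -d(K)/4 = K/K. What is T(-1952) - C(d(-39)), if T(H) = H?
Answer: -1950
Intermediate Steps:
d(K) = -4 (d(K) = -4*K/K = -4*1 = -4)
C(u) = 6 + 2*u (C(u) = 6 + (u + u) = 6 + 2*u)
T(-1952) - C(d(-39)) = -1952 - (6 + 2*(-4)) = -1952 - (6 - 8) = -1952 - 1*(-2) = -1952 + 2 = -1950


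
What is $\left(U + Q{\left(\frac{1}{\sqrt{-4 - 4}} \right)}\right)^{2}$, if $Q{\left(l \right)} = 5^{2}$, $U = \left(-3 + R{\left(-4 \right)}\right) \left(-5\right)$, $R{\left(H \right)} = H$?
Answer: $3600$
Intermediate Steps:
$U = 35$ ($U = \left(-3 - 4\right) \left(-5\right) = \left(-7\right) \left(-5\right) = 35$)
$Q{\left(l \right)} = 25$
$\left(U + Q{\left(\frac{1}{\sqrt{-4 - 4}} \right)}\right)^{2} = \left(35 + 25\right)^{2} = 60^{2} = 3600$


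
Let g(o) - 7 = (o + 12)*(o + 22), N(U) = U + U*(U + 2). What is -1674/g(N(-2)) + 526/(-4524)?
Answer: -426781/52026 ≈ -8.2032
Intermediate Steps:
N(U) = U + U*(2 + U)
g(o) = 7 + (12 + o)*(22 + o) (g(o) = 7 + (o + 12)*(o + 22) = 7 + (12 + o)*(22 + o))
-1674/g(N(-2)) + 526/(-4524) = -1674/(271 + (-2*(3 - 2))² + 34*(-2*(3 - 2))) + 526/(-4524) = -1674/(271 + (-2*1)² + 34*(-2*1)) + 526*(-1/4524) = -1674/(271 + (-2)² + 34*(-2)) - 263/2262 = -1674/(271 + 4 - 68) - 263/2262 = -1674/207 - 263/2262 = -1674*1/207 - 263/2262 = -186/23 - 263/2262 = -426781/52026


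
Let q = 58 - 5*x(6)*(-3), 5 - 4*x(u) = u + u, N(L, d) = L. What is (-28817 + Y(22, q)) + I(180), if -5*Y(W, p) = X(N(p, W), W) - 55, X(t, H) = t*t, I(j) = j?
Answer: -2306209/80 ≈ -28828.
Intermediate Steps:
x(u) = 5/4 - u/2 (x(u) = 5/4 - (u + u)/4 = 5/4 - u/2)
X(t, H) = t**2
q = 127/4 (q = 58 - 5*(5/4 - 1/2*6)*(-3) = 58 - 5*(5/4 - 3)*(-3) = 58 - 5*(-7/4)*(-3) = 58 - (-35)*(-3)/4 = 58 - 1*105/4 = 58 - 105/4 = 127/4 ≈ 31.750)
Y(W, p) = 11 - p**2/5 (Y(W, p) = -(p**2 - 55)/5 = -(-55 + p**2)/5 = 11 - p**2/5)
(-28817 + Y(22, q)) + I(180) = (-28817 + (11 - (127/4)**2/5)) + 180 = (-28817 + (11 - 1/5*16129/16)) + 180 = (-28817 + (11 - 16129/80)) + 180 = (-28817 - 15249/80) + 180 = -2320609/80 + 180 = -2306209/80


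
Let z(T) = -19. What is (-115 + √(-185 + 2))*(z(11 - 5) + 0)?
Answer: 2185 - 19*I*√183 ≈ 2185.0 - 257.03*I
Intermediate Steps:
(-115 + √(-185 + 2))*(z(11 - 5) + 0) = (-115 + √(-185 + 2))*(-19 + 0) = (-115 + √(-183))*(-19) = (-115 + I*√183)*(-19) = 2185 - 19*I*√183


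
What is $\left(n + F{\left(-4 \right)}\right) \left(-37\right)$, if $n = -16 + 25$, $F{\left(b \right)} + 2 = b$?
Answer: $-111$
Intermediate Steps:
$F{\left(b \right)} = -2 + b$
$n = 9$
$\left(n + F{\left(-4 \right)}\right) \left(-37\right) = \left(9 - 6\right) \left(-37\right) = 3 \left(-37\right) = -111$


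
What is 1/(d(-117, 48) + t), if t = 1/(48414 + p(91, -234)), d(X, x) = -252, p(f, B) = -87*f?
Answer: -40497/10205243 ≈ -0.0039683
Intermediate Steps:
t = 1/40497 (t = 1/(48414 - 87*91) = 1/(48414 - 7917) = 1/40497 ≈ 2.4693e-5)
1/(d(-117, 48) + t) = 1/(-252 + 1/40497) = 1/(-10205243/40497) = -40497/10205243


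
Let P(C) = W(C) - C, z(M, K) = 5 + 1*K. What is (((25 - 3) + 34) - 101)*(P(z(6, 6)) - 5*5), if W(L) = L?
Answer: 1125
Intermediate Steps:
z(M, K) = 5 + K
P(C) = 0 (P(C) = C - C = 0)
(((25 - 3) + 34) - 101)*(P(z(6, 6)) - 5*5) = (((25 - 3) + 34) - 101)*(0 - 5*5) = ((22 + 34) - 101)*(0 - 25) = (56 - 101)*(-25) = -45*(-25) = 1125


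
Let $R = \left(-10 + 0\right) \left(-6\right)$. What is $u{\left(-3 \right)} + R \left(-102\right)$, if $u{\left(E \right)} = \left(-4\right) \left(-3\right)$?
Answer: $-6108$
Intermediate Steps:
$R = 60$ ($R = \left(-10\right) \left(-6\right) = 60$)
$u{\left(E \right)} = 12$
$u{\left(-3 \right)} + R \left(-102\right) = 12 + 60 \left(-102\right) = 12 - 6120 = -6108$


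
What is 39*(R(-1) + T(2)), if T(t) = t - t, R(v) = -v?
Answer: 39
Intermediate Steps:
T(t) = 0
39*(R(-1) + T(2)) = 39*(-1*(-1) + 0) = 39*(1 + 0) = 39*1 = 39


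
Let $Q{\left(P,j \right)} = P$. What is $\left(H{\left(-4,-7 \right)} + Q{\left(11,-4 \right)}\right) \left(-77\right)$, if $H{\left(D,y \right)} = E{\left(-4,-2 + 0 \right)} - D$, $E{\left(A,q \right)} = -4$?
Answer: $-847$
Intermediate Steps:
$H{\left(D,y \right)} = -4 - D$
$\left(H{\left(-4,-7 \right)} + Q{\left(11,-4 \right)}\right) \left(-77\right) = \left(\left(-4 - -4\right) + 11\right) \left(-77\right) = \left(\left(-4 + 4\right) + 11\right) \left(-77\right) = \left(0 + 11\right) \left(-77\right) = 11 \left(-77\right) = -847$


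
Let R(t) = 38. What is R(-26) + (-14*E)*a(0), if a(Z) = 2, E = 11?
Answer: -270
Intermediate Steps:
R(-26) + (-14*E)*a(0) = 38 - 14*11*2 = 38 - 154*2 = 38 - 308 = -270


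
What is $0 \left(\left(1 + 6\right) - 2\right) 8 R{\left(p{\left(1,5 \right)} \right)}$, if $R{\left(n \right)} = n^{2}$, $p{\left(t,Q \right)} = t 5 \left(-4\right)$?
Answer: $0$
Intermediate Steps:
$p{\left(t,Q \right)} = - 20 t$ ($p{\left(t,Q \right)} = 5 t \left(-4\right) = - 20 t$)
$0 \left(\left(1 + 6\right) - 2\right) 8 R{\left(p{\left(1,5 \right)} \right)} = 0 \left(\left(1 + 6\right) - 2\right) 8 \left(\left(-20\right) 1\right)^{2} = 0 \left(7 - 2\right) 8 \left(-20\right)^{2} = 0 \cdot 5 \cdot 8 \cdot 400 = 0 \cdot 40 \cdot 400 = 0 \cdot 400 = 0$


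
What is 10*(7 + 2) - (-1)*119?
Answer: 209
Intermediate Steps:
10*(7 + 2) - (-1)*119 = 10*9 - 1*(-119) = 90 + 119 = 209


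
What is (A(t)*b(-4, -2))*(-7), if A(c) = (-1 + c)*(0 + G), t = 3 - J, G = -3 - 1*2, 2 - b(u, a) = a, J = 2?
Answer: 0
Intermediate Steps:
b(u, a) = 2 - a
G = -5 (G = -3 - 2 = -5)
t = 1 (t = 3 - 1*2 = 3 - 2 = 1)
A(c) = 5 - 5*c (A(c) = (-1 + c)*(0 - 5) = (-1 + c)*(-5) = 5 - 5*c)
(A(t)*b(-4, -2))*(-7) = ((5 - 5*1)*(2 - 1*(-2)))*(-7) = ((5 - 5)*(2 + 2))*(-7) = (0*4)*(-7) = 0*(-7) = 0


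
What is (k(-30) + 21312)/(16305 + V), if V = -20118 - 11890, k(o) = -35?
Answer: -21277/15703 ≈ -1.3550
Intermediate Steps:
V = -32008
(k(-30) + 21312)/(16305 + V) = (-35 + 21312)/(16305 - 32008) = 21277/(-15703) = 21277*(-1/15703) = -21277/15703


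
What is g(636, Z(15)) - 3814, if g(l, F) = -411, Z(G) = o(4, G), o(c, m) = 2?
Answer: -4225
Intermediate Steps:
Z(G) = 2
g(636, Z(15)) - 3814 = -411 - 3814 = -4225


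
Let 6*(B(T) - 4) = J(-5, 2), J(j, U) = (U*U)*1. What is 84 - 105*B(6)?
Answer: -406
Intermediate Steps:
J(j, U) = U² (J(j, U) = U²*1 = U²)
B(T) = 14/3 (B(T) = 4 + (⅙)*2² = 4 + (⅙)*4 = 4 + ⅔ = 14/3)
84 - 105*B(6) = 84 - 105*14/3 = 84 - 490 = -406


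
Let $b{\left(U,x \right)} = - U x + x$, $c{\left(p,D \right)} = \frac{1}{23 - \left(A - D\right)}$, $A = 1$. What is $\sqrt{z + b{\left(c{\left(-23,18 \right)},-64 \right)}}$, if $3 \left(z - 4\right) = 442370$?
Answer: $\frac{\sqrt{33164610}}{15} \approx 383.92$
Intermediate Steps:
$z = \frac{442382}{3}$ ($z = 4 + \frac{1}{3} \cdot 442370 = 4 + \frac{442370}{3} = \frac{442382}{3} \approx 1.4746 \cdot 10^{5}$)
$c{\left(p,D \right)} = \frac{1}{22 + D}$ ($c{\left(p,D \right)} = \frac{1}{23 + \left(D - 1\right)} = \frac{1}{23 + \left(-1 + D\right)} = \frac{1}{22 + D}$)
$b{\left(U,x \right)} = x - U x$ ($b{\left(U,x \right)} = - U x + x = x - U x$)
$\sqrt{z + b{\left(c{\left(-23,18 \right)},-64 \right)}} = \sqrt{\frac{442382}{3} - 64 \left(1 - \frac{1}{22 + 18}\right)} = \sqrt{\frac{442382}{3} - 64 \left(1 - \frac{1}{40}\right)} = \sqrt{\frac{442382}{3} - \frac{312}{5}} = \sqrt{\frac{2210974}{15}} = \frac{\sqrt{33164610}}{15}$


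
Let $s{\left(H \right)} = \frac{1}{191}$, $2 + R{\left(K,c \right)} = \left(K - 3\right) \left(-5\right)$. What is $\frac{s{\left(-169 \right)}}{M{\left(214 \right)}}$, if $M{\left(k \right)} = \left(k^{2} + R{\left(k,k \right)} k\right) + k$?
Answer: $- \frac{1}{34415908} \approx -2.9056 \cdot 10^{-8}$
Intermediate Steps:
$R{\left(K,c \right)} = 13 - 5 K$ ($R{\left(K,c \right)} = -2 + \left(K - 3\right) \left(-5\right) = -2 + \left(-3 + K\right) \left(-5\right) = -2 - \left(-15 + 5 K\right) = 13 - 5 K$)
$s{\left(H \right)} = \frac{1}{191}$
$M{\left(k \right)} = k + k^{2} + k \left(13 - 5 k\right)$ ($M{\left(k \right)} = \left(k^{2} + \left(13 - 5 k\right) k\right) + k = \left(k^{2} + k \left(13 - 5 k\right)\right) + k = k + k^{2} + k \left(13 - 5 k\right)$)
$\frac{s{\left(-169 \right)}}{M{\left(214 \right)}} = \frac{1}{191 \cdot 2 \cdot 214 \left(7 - 428\right)} = \frac{1}{191 \cdot 2 \cdot 214 \left(-421\right)} = \frac{1}{191 \left(-180188\right)} = \frac{1}{191} \left(- \frac{1}{180188}\right) = - \frac{1}{34415908}$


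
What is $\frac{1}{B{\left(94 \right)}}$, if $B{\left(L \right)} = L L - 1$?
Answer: $\frac{1}{8835} \approx 0.00011319$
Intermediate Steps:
$B{\left(L \right)} = -1 + L^{2}$ ($B{\left(L \right)} = L^{2} - 1 = -1 + L^{2}$)
$\frac{1}{B{\left(94 \right)}} = \frac{1}{-1 + 94^{2}} = \frac{1}{-1 + 8836} = \frac{1}{8835}$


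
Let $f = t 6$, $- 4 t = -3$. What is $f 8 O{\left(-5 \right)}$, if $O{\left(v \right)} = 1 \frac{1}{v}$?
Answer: $- \frac{36}{5} \approx -7.2$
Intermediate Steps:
$t = \frac{3}{4}$ ($t = \left(- \frac{1}{4}\right) \left(-3\right) = \frac{3}{4} \approx 0.75$)
$f = \frac{9}{2}$ ($f = \frac{3}{4} \cdot 6 = \frac{9}{2} \approx 4.5$)
$O{\left(v \right)} = \frac{1}{v}$
$f 8 O{\left(-5 \right)} = \frac{\frac{9}{2} \cdot 8}{-5} = 36 \left(- \frac{1}{5}\right) = - \frac{36}{5}$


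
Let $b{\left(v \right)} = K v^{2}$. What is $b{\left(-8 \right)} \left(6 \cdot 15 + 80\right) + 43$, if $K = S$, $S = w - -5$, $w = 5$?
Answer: $108843$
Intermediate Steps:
$S = 10$ ($S = 5 - -5 = 5 + 5 = 10$)
$K = 10$
$b{\left(v \right)} = 10 v^{2}$
$b{\left(-8 \right)} \left(6 \cdot 15 + 80\right) + 43 = 10 \left(-8\right)^{2} \left(6 \cdot 15 + 80\right) + 43 = 10 \cdot 64 \left(90 + 80\right) + 43 = 640 \cdot 170 + 43 = 108800 + 43 = 108843$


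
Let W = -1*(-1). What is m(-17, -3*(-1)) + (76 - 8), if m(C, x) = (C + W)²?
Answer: 324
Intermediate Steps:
W = 1
m(C, x) = (1 + C)² (m(C, x) = (C + 1)² = (1 + C)²)
m(-17, -3*(-1)) + (76 - 8) = (1 - 17)² + (76 - 8) = (-16)² + 68 = 256 + 68 = 324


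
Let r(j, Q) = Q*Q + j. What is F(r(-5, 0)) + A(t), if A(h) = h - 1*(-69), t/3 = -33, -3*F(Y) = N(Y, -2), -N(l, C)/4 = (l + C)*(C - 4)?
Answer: 26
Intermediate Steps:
r(j, Q) = j + Q**2 (r(j, Q) = Q**2 + j = j + Q**2)
N(l, C) = -4*(-4 + C)*(C + l) (N(l, C) = -4*(l + C)*(C - 4) = -4*(C + l)*(-4 + C) = -4*(-4 + C)*(C + l))
F(Y) = 16 - 8*Y (F(Y) = -(-4*(-2)**2 + 16*(-2) + 16*Y - 4*(-2)*Y)/3 = -(-4*4 - 32 + 16*Y + 8*Y)/3 = -(-16 - 32 + 16*Y + 8*Y)/3 = -(-48 + 24*Y)/3 = 16 - 8*Y)
t = -99 (t = 3*(-33) = -99)
A(h) = 69 + h (A(h) = h + 69 = 69 + h)
F(r(-5, 0)) + A(t) = (16 - 8*(-5 + 0**2)) + (69 - 99) = (16 - 8*(-5 + 0)) - 30 = (16 - 8*(-5)) - 30 = (16 + 40) - 30 = 56 - 30 = 26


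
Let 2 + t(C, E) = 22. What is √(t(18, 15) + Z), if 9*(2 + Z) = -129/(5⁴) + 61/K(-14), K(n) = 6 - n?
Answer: √412109/150 ≈ 4.2797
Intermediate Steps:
t(C, E) = 20 (t(C, E) = -2 + 22 = 20)
Z = -37891/22500 (Z = -2 + (-129/(5⁴) + 61/(6 - 1*(-14)))/9 = -2 + (-129/625 + 61/(6 + 14))/9 = -2 + (-129*1/625 + 61/20)/9 = -2 + (-129/625 + 61*(1/20))/9 = -2 + (-129/625 + 61/20)/9 = -2 + (⅑)*(7109/2500) = -2 + 7109/22500 = -37891/22500 ≈ -1.6840)
√(t(18, 15) + Z) = √(20 - 37891/22500) = √(412109/22500) = √412109/150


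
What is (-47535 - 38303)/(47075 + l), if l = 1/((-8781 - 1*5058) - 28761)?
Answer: -3656698800/2005394999 ≈ -1.8234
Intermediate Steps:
l = -1/42600 (l = 1/((-8781 - 5058) - 28761) = 1/(-13839 - 28761) = 1/(-42600) = -1/42600 ≈ -2.3474e-5)
(-47535 - 38303)/(47075 + l) = (-47535 - 38303)/(47075 - 1/42600) = -85838/2005394999/42600 = -85838*42600/2005394999 = -3656698800/2005394999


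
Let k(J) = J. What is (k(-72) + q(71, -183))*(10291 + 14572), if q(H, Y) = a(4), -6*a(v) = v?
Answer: -5420134/3 ≈ -1.8067e+6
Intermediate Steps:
a(v) = -v/6
q(H, Y) = -⅔ (q(H, Y) = -⅙*4 = -⅔)
(k(-72) + q(71, -183))*(10291 + 14572) = (-72 - ⅔)*(10291 + 14572) = -218/3*24863 = -5420134/3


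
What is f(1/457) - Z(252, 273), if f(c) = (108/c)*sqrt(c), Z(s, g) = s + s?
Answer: -504 + 108*sqrt(457) ≈ 1804.8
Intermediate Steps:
Z(s, g) = 2*s
f(c) = 108/sqrt(c)
f(1/457) - Z(252, 273) = 108/sqrt(1/457) - 2*252 = 108/1/sqrt(457) - 1*504 = 108*sqrt(457) - 504 = -504 + 108*sqrt(457)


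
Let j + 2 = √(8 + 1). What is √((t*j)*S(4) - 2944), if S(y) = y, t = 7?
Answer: 54*I ≈ 54.0*I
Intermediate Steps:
j = 1 (j = -2 + √(8 + 1) = -2 + √9 = -2 + 3 = 1)
√((t*j)*S(4) - 2944) = √((7*1)*4 - 2944) = √(7*4 - 2944) = √(28 - 2944) = √(-2916) = 54*I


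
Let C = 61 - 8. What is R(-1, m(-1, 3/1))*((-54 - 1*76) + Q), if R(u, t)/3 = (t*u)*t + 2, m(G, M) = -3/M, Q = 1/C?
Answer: -20667/53 ≈ -389.94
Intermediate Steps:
C = 53
Q = 1/53 ≈ 0.018868
R(u, t) = 6 + 3*u*t**2 (R(u, t) = 3*((t*u)*t + 2) = 3*(u*t**2 + 2) = 3*(2 + u*t**2) = 6 + 3*u*t**2)
R(-1, m(-1, 3/1))*((-54 - 1*76) + Q) = (6 + 3*(-1)*(-3/(3/1))**2)*((-54 - 1*76) + 1/53) = (6 + 3*(-1)*(-3/(3*1))**2)*((-54 - 76) + 1/53) = (6 + 3*(-1)*(-3/3)**2)*(-130 + 1/53) = (6 + 3*(-1)*(-3*1/3)**2)*(-6889/53) = (6 + 3*(-1)*(-1)**2)*(-6889/53) = (6 + 3*(-1)*1)*(-6889/53) = (6 - 3)*(-6889/53) = 3*(-6889/53) = -20667/53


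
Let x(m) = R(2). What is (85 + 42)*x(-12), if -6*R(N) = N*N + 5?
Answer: -381/2 ≈ -190.50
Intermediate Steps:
R(N) = -5/6 - N**2/6 (R(N) = -(N*N + 5)/6 = -(N**2 + 5)/6 = -(5 + N**2)/6 = -5/6 - N**2/6)
x(m) = -3/2 (x(m) = -5/6 - 1/6*2**2 = -5/6 - 1/6*4 = -5/6 - 2/3 = -3/2)
(85 + 42)*x(-12) = (85 + 42)*(-3/2) = 127*(-3/2) = -381/2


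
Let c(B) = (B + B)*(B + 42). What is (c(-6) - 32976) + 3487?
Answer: -29921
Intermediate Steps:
c(B) = 2*B*(42 + B) (c(B) = (2*B)*(42 + B) = 2*B*(42 + B))
(c(-6) - 32976) + 3487 = (2*(-6)*(42 - 6) - 32976) + 3487 = (2*(-6)*36 - 32976) + 3487 = (-432 - 32976) + 3487 = -33408 + 3487 = -29921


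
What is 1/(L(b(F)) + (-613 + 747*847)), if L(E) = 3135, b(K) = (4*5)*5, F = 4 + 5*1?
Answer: 1/635231 ≈ 1.5742e-6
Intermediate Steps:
F = 9 (F = 4 + 5 = 9)
b(K) = 100 (b(K) = 20*5 = 100)
1/(L(b(F)) + (-613 + 747*847)) = 1/(3135 + (-613 + 747*847)) = 1/(3135 + (-613 + 632709)) = 1/(3135 + 632096) = 1/635231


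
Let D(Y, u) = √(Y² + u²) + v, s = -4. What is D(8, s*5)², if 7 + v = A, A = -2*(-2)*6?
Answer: 753 + 136*√29 ≈ 1485.4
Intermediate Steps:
A = 24 (A = 4*6 = 24)
v = 17 (v = -7 + 24 = 17)
D(Y, u) = 17 + √(Y² + u²) (D(Y, u) = √(Y² + u²) + 17 = 17 + √(Y² + u²))
D(8, s*5)² = (17 + √(8² + (-4*5)²))² = (17 + √(64 + (-20)²))² = (17 + √(64 + 400))² = (17 + √464)² = (17 + 4*√29)²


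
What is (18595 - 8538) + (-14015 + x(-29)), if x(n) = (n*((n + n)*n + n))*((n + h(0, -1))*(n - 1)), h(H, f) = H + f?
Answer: -43147258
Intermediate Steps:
x(n) = n*(-1 + n)**2*(n + 2*n**2) (x(n) = (n*((n + n)*n + n))*((n + (0 - 1))*(n - 1)) = (n*((2*n)*n + n))*((n - 1)*(-1 + n)) = (n*(2*n**2 + n))*((-1 + n)*(-1 + n)) = (n*(n + 2*n**2))*(-1 + n)**2 = n*(-1 + n)**2*(n + 2*n**2))
(18595 - 8538) + (-14015 + x(-29)) = (18595 - 8538) + (-14015 + ((-29)**2 - 3*(-29)**4 + 2*(-29)**5)) = 10057 + (-14015 + (841 - 3*707281 + 2*(-20511149))) = 10057 + (-14015 + (841 - 2121843 - 41022298)) = 10057 + (-14015 - 43143300) = 10057 - 43157315 = -43147258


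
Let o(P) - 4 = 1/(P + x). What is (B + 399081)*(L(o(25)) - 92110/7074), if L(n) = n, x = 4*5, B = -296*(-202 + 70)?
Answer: -23242848242/5895 ≈ -3.9428e+6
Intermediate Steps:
B = 39072 (B = -296*(-132) = 39072)
x = 20
o(P) = 4 + 1/(20 + P) (o(P) = 4 + 1/(P + 20) = 4 + 1/(20 + P))
(B + 399081)*(L(o(25)) - 92110/7074) = (39072 + 399081)*((81 + 4*25)/(20 + 25) - 92110/7074) = 438153*((81 + 100)/45 - 92110*1/7074) = 438153*((1/45)*181 - 46055/3537) = 438153*(181/45 - 46055/3537) = 438153*(-159142/17685) = -23242848242/5895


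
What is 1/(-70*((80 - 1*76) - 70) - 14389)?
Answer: -1/9769 ≈ -0.00010236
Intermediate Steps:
1/(-70*((80 - 1*76) - 70) - 14389) = 1/(-70*((80 - 76) - 70) - 14389) = 1/(-70*(4 - 70) - 14389) = 1/(-70*(-66) - 14389) = 1/(4620 - 14389) = 1/(-9769) = -1/9769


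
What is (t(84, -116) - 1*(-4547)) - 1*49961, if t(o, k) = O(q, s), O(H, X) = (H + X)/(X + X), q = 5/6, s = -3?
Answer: -1634891/36 ≈ -45414.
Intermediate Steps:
q = ⅚ (q = 5*(⅙) = ⅚ ≈ 0.83333)
O(H, X) = (H + X)/(2*X) (O(H, X) = (H + X)/((2*X)) = (H + X)*(1/(2*X)) = (H + X)/(2*X))
t(o, k) = 13/36 (t(o, k) = (½)*(⅚ - 3)/(-3) = (½)*(-⅓)*(-13/6) = 13/36)
(t(84, -116) - 1*(-4547)) - 1*49961 = (13/36 - 1*(-4547)) - 1*49961 = (13/36 + 4547) - 49961 = 163705/36 - 49961 = -1634891/36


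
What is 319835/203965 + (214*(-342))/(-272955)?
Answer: 6815223523/3711551105 ≈ 1.8362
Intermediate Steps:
319835/203965 + (214*(-342))/(-272955) = 319835*(1/203965) - 73188*(-1/272955) = 63967/40793 + 24396/90985 = 6815223523/3711551105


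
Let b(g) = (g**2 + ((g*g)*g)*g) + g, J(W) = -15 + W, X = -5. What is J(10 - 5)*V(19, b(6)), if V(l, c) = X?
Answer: 50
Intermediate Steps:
b(g) = g + g**2 + g**4 (b(g) = (g**2 + (g**2*g)*g) + g = (g**2 + g**3*g) + g = (g**2 + g**4) + g = g + g**2 + g**4)
V(l, c) = -5
J(10 - 5)*V(19, b(6)) = (-15 + (10 - 5))*(-5) = (-15 + 5)*(-5) = -10*(-5) = 50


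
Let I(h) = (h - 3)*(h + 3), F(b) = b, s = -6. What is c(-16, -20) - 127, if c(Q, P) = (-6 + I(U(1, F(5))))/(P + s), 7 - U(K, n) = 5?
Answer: -3291/26 ≈ -126.58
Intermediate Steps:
U(K, n) = 2 (U(K, n) = 7 - 1*5 = 7 - 5 = 2)
I(h) = (-3 + h)*(3 + h)
c(Q, P) = -11/(-6 + P) (c(Q, P) = (-6 + (-9 + 2**2))/(P - 6) = (-6 + (-9 + 4))/(-6 + P) = (-6 - 5)/(-6 + P) = -11/(-6 + P))
c(-16, -20) - 127 = -11/(-6 - 20) - 127 = -11/(-26) - 127 = -11*(-1/26) - 127 = 11/26 - 127 = -3291/26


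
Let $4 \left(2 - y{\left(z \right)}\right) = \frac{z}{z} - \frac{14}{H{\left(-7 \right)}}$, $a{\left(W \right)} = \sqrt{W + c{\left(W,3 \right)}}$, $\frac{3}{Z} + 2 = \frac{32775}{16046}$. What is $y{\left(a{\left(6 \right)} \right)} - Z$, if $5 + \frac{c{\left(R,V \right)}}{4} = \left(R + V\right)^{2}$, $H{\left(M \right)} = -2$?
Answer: $- \frac{48138}{683} \approx -70.48$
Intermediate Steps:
$Z = \frac{48138}{683}$ ($Z = \frac{3}{-2 + \frac{32775}{16046}} = \frac{3}{\frac{683}{16046}} = 3 \cdot \frac{16046}{683} = \frac{48138}{683} \approx 70.48$)
$c{\left(R,V \right)} = -20 + 4 \left(R + V\right)^{2}$
$a{\left(W \right)} = \sqrt{-20 + W + 4 \left(3 + W\right)^{2}}$ ($a{\left(W \right)} = \sqrt{W + \left(-20 + 4 \left(W + 3\right)^{2}\right)} = \sqrt{W + \left(-20 + 4 \left(3 + W\right)^{2}\right)} = \sqrt{-20 + W + 4 \left(3 + W\right)^{2}}$)
$y{\left(z \right)} = 0$ ($y{\left(z \right)} = 2 - \frac{\frac{z}{z} - \frac{14}{-2}}{4} = 2 - \frac{1 - -7}{4} = 2 - \frac{1 + 7}{4} = 2 - 2 = 0$)
$y{\left(a{\left(6 \right)} \right)} - Z = 0 - \frac{48138}{683} = - \frac{48138}{683}$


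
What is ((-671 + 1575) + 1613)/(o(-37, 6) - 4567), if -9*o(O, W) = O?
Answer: -22653/41066 ≈ -0.55162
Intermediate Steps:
o(O, W) = -O/9
((-671 + 1575) + 1613)/(o(-37, 6) - 4567) = ((-671 + 1575) + 1613)/(-⅑*(-37) - 4567) = (904 + 1613)/(37/9 - 4567) = 2517/(-41066/9) = 2517*(-9/41066) = -22653/41066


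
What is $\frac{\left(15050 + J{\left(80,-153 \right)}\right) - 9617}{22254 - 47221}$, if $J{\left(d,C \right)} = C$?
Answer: $- \frac{5280}{24967} \approx -0.21148$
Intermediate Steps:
$\frac{\left(15050 + J{\left(80,-153 \right)}\right) - 9617}{22254 - 47221} = \frac{\left(15050 - 153\right) - 9617}{22254 - 47221} = \frac{14897 - 9617}{-24967} = 5280 \left(- \frac{1}{24967}\right) = - \frac{5280}{24967}$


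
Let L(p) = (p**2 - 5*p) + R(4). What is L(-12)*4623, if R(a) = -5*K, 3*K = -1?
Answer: 950797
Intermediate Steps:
K = -1/3 (K = (1/3)*(-1) = -1/3 ≈ -0.33333)
R(a) = 5/3 (R(a) = -5*(-1/3) = 5/3)
L(p) = 5/3 + p**2 - 5*p (L(p) = (p**2 - 5*p) + 5/3 = 5/3 + p**2 - 5*p)
L(-12)*4623 = (5/3 + (-12)**2 - 5*(-12))*4623 = (5/3 + 144 + 60)*4623 = (617/3)*4623 = 950797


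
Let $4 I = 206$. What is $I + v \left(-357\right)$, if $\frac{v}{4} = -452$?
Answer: $\frac{1291015}{2} \approx 6.4551 \cdot 10^{5}$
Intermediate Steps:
$v = -1808$ ($v = 4 \left(-452\right) = -1808$)
$I = \frac{103}{2}$ ($I = \frac{1}{4} \cdot 206 = \frac{103}{2} \approx 51.5$)
$I + v \left(-357\right) = \frac{103}{2} - -645456 = \frac{103}{2} + 645456 = \frac{1291015}{2}$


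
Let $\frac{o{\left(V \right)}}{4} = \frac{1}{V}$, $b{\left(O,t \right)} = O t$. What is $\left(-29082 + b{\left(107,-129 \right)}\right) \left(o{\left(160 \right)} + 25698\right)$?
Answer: $- \frac{8816478417}{8} \approx -1.1021 \cdot 10^{9}$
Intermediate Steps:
$o{\left(V \right)} = \frac{4}{V}$
$\left(-29082 + b{\left(107,-129 \right)}\right) \left(o{\left(160 \right)} + 25698\right) = \left(-29082 + 107 \left(-129\right)\right) \left(\frac{4}{160} + 25698\right) = \left(-29082 - 13803\right) \left(4 \cdot \frac{1}{160} + 25698\right) = - 42885 \left(\frac{1}{40} + 25698\right) = \left(-42885\right) \frac{1027921}{40} = - \frac{8816478417}{8}$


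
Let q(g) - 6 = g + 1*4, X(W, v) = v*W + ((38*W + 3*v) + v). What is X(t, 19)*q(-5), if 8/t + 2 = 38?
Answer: 1330/3 ≈ 443.33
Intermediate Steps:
t = 2/9 (t = 8/(-2 + 38) = 8/36 = 8*(1/36) = 2/9 ≈ 0.22222)
X(W, v) = 4*v + 38*W + W*v (X(W, v) = W*v + ((3*v + 38*W) + v) = W*v + (4*v + 38*W) = 4*v + 38*W + W*v)
q(g) = 10 + g (q(g) = 6 + (g + 1*4) = 6 + (g + 4) = 6 + (4 + g) = 10 + g)
X(t, 19)*q(-5) = (4*19 + 38*(2/9) + (2/9)*19)*(10 - 5) = (76 + 76/9 + 38/9)*5 = (266/3)*5 = 1330/3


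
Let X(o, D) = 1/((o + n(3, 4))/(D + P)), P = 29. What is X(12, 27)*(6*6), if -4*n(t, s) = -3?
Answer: 2688/17 ≈ 158.12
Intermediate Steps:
n(t, s) = ¾ (n(t, s) = -¼*(-3) = ¾)
X(o, D) = (29 + D)/(¾ + o) (X(o, D) = 1/((o + ¾)/(D + 29)) = 1/((¾ + o)/(29 + D)) = (29 + D)/(¾ + o))
X(12, 27)*(6*6) = (4*(29 + 27)/(3 + 4*12))*(6*6) = (4*56/(3 + 48))*36 = (4*56/51)*36 = (4*(1/51)*56)*36 = (224/51)*36 = 2688/17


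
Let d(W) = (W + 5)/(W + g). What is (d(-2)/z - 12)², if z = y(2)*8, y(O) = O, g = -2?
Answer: 594441/4096 ≈ 145.13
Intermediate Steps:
z = 16 (z = 2*8 = 16)
d(W) = (5 + W)/(-2 + W) (d(W) = (W + 5)/(W - 2) = (5 + W)/(-2 + W))
(d(-2)/z - 12)² = (((5 - 2)/(-2 - 2))/16 - 12)² = ((3/(-4))*(1/16) - 12)² = (-¼*3*(1/16) - 12)² = (-¾*1/16 - 12)² = (-3/64 - 12)² = (-771/64)² = 594441/4096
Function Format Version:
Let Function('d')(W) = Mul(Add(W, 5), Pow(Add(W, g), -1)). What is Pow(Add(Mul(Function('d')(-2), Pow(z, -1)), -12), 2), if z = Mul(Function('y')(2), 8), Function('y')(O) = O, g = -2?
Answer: Rational(594441, 4096) ≈ 145.13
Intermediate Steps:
z = 16 (z = Mul(2, 8) = 16)
Function('d')(W) = Mul(Pow(Add(-2, W), -1), Add(5, W)) (Function('d')(W) = Mul(Add(W, 5), Pow(Add(W, -2), -1)) = Mul(Add(5, W), Pow(Add(-2, W), -1)) = Mul(Pow(Add(-2, W), -1), Add(5, W)))
Pow(Add(Mul(Function('d')(-2), Pow(z, -1)), -12), 2) = Pow(Add(Mul(Mul(Pow(Add(-2, -2), -1), Add(5, -2)), Pow(16, -1)), -12), 2) = Pow(Add(Mul(Mul(Pow(-4, -1), 3), Rational(1, 16)), -12), 2) = Pow(Add(Mul(Mul(Rational(-1, 4), 3), Rational(1, 16)), -12), 2) = Pow(Add(Mul(Rational(-3, 4), Rational(1, 16)), -12), 2) = Pow(Add(Rational(-3, 64), -12), 2) = Pow(Rational(-771, 64), 2) = Rational(594441, 4096)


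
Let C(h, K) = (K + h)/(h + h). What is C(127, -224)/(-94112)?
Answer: 97/23904448 ≈ 4.0578e-6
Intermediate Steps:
C(h, K) = (K + h)/(2*h) (C(h, K) = (K + h)/((2*h)) = (K + h)*(1/(2*h)) = (K + h)/(2*h))
C(127, -224)/(-94112) = ((½)*(-224 + 127)/127)/(-94112) = ((½)*(1/127)*(-97))*(-1/94112) = -97/254*(-1/94112) = 97/23904448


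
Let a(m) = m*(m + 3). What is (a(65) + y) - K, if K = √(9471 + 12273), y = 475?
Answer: 4895 - 12*√151 ≈ 4747.5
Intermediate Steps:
a(m) = m*(3 + m)
K = 12*√151 (K = √21744 = 12*√151 ≈ 147.46)
(a(65) + y) - K = (65*(3 + 65) + 475) - 12*√151 = (65*68 + 475) - 12*√151 = (4420 + 475) - 12*√151 = 4895 - 12*√151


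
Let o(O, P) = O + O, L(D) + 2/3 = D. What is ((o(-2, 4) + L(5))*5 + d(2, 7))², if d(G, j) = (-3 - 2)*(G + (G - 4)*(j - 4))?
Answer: 4225/9 ≈ 469.44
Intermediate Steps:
L(D) = -⅔ + D
o(O, P) = 2*O
d(G, j) = -5*G - 5*(-4 + G)*(-4 + j) (d(G, j) = -5*(G + (-4 + G)*(-4 + j)) = -5*G - 5*(-4 + G)*(-4 + j))
((o(-2, 4) + L(5))*5 + d(2, 7))² = ((2*(-2) + (-⅔ + 5))*5 + (-80 + 15*2 + 20*7 - 5*2*7))² = ((-4 + 13/3)*5 + (-80 + 30 + 140 - 70))² = ((⅓)*5 + 20)² = (5/3 + 20)² = (65/3)² = 4225/9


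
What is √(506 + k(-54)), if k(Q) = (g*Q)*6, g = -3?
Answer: √1478 ≈ 38.445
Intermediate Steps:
k(Q) = -18*Q (k(Q) = -3*Q*6 = -18*Q)
√(506 + k(-54)) = √(506 - 18*(-54)) = √(506 + 972) = √1478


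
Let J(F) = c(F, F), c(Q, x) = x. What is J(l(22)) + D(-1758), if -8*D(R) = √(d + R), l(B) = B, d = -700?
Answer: 22 - I*√2458/8 ≈ 22.0 - 6.1973*I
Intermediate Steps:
J(F) = F
D(R) = -√(-700 + R)/8
J(l(22)) + D(-1758) = 22 - √(-700 - 1758)/8 = 22 - I*√2458/8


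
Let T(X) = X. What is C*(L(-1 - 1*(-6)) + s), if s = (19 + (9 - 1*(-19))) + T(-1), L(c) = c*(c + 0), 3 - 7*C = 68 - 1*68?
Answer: 213/7 ≈ 30.429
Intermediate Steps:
C = 3/7 (C = 3/7 - (68 - 1*68)/7 = 3/7 - (68 - 68)/7 = 3/7 - ⅐*0 = 3/7 + 0 = 3/7 ≈ 0.42857)
L(c) = c² (L(c) = c*c = c²)
s = 46 (s = (19 + (9 - 1*(-19))) - 1 = (19 + (9 + 19)) - 1 = (19 + 28) - 1 = 47 - 1 = 46)
C*(L(-1 - 1*(-6)) + s) = 3*((-1 - 1*(-6))² + 46)/7 = 3*((-1 + 6)² + 46)/7 = 3*(5² + 46)/7 = 3*(25 + 46)/7 = (3/7)*71 = 213/7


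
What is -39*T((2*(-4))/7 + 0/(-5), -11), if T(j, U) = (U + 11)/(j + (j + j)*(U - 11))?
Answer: 0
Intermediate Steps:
T(j, U) = (11 + U)/(j + 2*j*(-11 + U)) (T(j, U) = (11 + U)/(j + (2*j)*(-11 + U)) = (11 + U)/(j + 2*j*(-11 + U)))
-39*T((2*(-4))/7 + 0/(-5), -11) = -39*(11 - 11)/(((2*(-4))/7 + 0/(-5))*(-21 + 2*(-11))) = -39*0/((-8*⅐ + 0*(-⅕))*(-21 - 22)) = -39*0/((-8/7 + 0)*(-43)) = -39*(-1)*0/((-8/7)*43) = -(-273)*(-1)*0/(8*43) = -39*0 = 0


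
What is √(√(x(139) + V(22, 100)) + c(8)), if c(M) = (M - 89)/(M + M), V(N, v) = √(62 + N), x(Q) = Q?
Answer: √(-81 + 16*√(139 + 2*√21))/4 ≈ 2.6664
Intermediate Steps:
c(M) = (-89 + M)/(2*M) (c(M) = (-89 + M)/((2*M)) = (-89 + M)*(1/(2*M)) = (-89 + M)/(2*M))
√(√(x(139) + V(22, 100)) + c(8)) = √(√(139 + √(62 + 22)) + (½)*(-89 + 8)/8) = √(√(139 + √84) + (½)*(⅛)*(-81)) = √(√(139 + 2*√21) - 81/16) = √(-81/16 + √(139 + 2*√21))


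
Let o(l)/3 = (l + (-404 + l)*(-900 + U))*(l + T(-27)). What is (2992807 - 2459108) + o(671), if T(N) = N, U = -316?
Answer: -625436233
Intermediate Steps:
o(l) = 3*(-27 + l)*(491264 - 1215*l) (o(l) = 3*((l + (-404 + l)*(-900 - 316))*(l - 27)) = 3*((l + (-404 + l)*(-1216))*(-27 + l)) = 3*((l + (491264 - 1216*l))*(-27 + l)) = 3*((491264 - 1215*l)*(-27 + l)) = 3*((-27 + l)*(491264 - 1215*l)) = 3*(-27 + l)*(491264 - 1215*l))
(2992807 - 2459108) + o(671) = (2992807 - 2459108) + (-39792384 - 3645*671**2 + 1572207*671) = 533699 + (-39792384 - 3645*450241 + 1054950897) = 533699 + (-39792384 - 1641128445 + 1054950897) = 533699 - 625969932 = -625436233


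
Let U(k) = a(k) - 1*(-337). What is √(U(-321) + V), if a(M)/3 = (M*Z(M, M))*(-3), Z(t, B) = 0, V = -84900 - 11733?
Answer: 2*I*√24074 ≈ 310.32*I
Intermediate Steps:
V = -96633
a(M) = 0 (a(M) = 3*((M*0)*(-3)) = 3*(0*(-3)) = 3*0 = 0)
U(k) = 337 (U(k) = 0 - 1*(-337) = 0 + 337 = 337)
√(U(-321) + V) = √(337 - 96633) = √(-96296) = 2*I*√24074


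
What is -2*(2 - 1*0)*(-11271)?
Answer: 45084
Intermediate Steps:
-2*(2 - 1*0)*(-11271) = -2*(2 + 0)*(-11271) = -2*2*(-11271) = -4*(-11271) = 45084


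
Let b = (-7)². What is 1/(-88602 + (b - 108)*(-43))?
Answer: -1/86065 ≈ -1.1619e-5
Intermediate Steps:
b = 49
1/(-88602 + (b - 108)*(-43)) = 1/(-88602 + (49 - 108)*(-43)) = 1/(-88602 - 59*(-43)) = 1/(-88602 + 2537) = 1/(-86065) = -1/86065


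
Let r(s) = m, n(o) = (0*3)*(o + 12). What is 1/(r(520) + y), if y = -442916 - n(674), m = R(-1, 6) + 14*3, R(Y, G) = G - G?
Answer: -1/442874 ≈ -2.2580e-6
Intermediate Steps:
R(Y, G) = 0
m = 42 (m = 0 + 14*3 = 0 + 42 = 42)
n(o) = 0 (n(o) = 0*(12 + o) = 0)
r(s) = 42
y = -442916 (y = -442916 - 1*0 = -442916 + 0 = -442916)
1/(r(520) + y) = 1/(42 - 442916) = 1/(-442874) = -1/442874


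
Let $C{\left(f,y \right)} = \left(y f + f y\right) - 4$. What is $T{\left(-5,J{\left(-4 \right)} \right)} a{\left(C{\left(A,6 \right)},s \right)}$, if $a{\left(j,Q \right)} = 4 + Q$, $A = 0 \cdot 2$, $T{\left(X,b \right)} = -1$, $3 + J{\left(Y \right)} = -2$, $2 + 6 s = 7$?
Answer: $- \frac{29}{6} \approx -4.8333$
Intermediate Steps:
$s = \frac{5}{6}$ ($s = - \frac{1}{3} + \frac{1}{6} \cdot 7 = - \frac{1}{3} + \frac{7}{6} = \frac{5}{6} \approx 0.83333$)
$J{\left(Y \right)} = -5$ ($J{\left(Y \right)} = -3 - 2 = -5$)
$A = 0$
$C{\left(f,y \right)} = -4 + 2 f y$ ($C{\left(f,y \right)} = \left(f y + f y\right) - 4 = 2 f y - 4 = -4 + 2 f y$)
$T{\left(-5,J{\left(-4 \right)} \right)} a{\left(C{\left(A,6 \right)},s \right)} = - (4 + \frac{5}{6}) = \left(-1\right) \frac{29}{6} = - \frac{29}{6}$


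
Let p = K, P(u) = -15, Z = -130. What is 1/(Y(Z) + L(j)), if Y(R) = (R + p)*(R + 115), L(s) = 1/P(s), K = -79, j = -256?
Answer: 15/47024 ≈ 0.00031899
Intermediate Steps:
p = -79
L(s) = -1/15 (L(s) = 1/(-15) = -1/15)
Y(R) = (-79 + R)*(115 + R) (Y(R) = (R - 79)*(R + 115) = (-79 + R)*(115 + R))
1/(Y(Z) + L(j)) = 1/((-9085 + (-130)**2 + 36*(-130)) - 1/15) = 1/((-9085 + 16900 - 4680) - 1/15) = 1/(3135 - 1/15) = 1/(47024/15) = 15/47024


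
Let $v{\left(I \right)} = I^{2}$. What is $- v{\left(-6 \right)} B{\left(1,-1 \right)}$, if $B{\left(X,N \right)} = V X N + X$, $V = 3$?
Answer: $72$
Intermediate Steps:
$B{\left(X,N \right)} = X + 3 N X$ ($B{\left(X,N \right)} = 3 X N + X = 3 N X + X = X + 3 N X$)
$- v{\left(-6 \right)} B{\left(1,-1 \right)} = - \left(-6\right)^{2} \cdot 1 \left(1 + 3 \left(-1\right)\right) = \left(-1\right) 36 \cdot 1 \left(1 - 3\right) = - 36 \cdot 1 \left(-2\right) = \left(-36\right) \left(-2\right) = 72$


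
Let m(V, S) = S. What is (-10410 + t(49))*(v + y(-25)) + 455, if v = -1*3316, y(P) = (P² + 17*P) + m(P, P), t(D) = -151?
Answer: 33172556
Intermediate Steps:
y(P) = P² + 18*P (y(P) = (P² + 17*P) + P = P² + 18*P)
v = -3316
(-10410 + t(49))*(v + y(-25)) + 455 = (-10410 - 151)*(-3316 - 25*(18 - 25)) + 455 = -10561*(-3316 - 25*(-7)) + 455 = -10561*(-3316 + 175) + 455 = -10561*(-3141) + 455 = 33172101 + 455 = 33172556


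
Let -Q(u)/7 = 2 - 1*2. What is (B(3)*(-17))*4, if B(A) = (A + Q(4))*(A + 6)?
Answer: -1836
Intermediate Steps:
Q(u) = 0 (Q(u) = -7*(2 - 1*2) = -7*(2 - 2) = -7*0 = 0)
B(A) = A*(6 + A) (B(A) = (A + 0)*(A + 6) = A*(6 + A))
(B(3)*(-17))*4 = ((3*(6 + 3))*(-17))*4 = ((3*9)*(-17))*4 = (27*(-17))*4 = -459*4 = -1836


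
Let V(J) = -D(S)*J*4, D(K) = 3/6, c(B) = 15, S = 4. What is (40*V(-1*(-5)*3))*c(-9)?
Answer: -18000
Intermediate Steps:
D(K) = 1/2 (D(K) = 3*(1/6) = 1/2)
V(J) = -2*J (V(J) = -J/2*4 = -2*J)
(40*V(-1*(-5)*3))*c(-9) = (40*(-2*(-1*(-5))*3))*15 = (40*(-10*3))*15 = (40*(-2*15))*15 = (40*(-30))*15 = -1200*15 = -18000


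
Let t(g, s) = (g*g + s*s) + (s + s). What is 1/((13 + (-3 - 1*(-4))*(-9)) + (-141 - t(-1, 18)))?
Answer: -1/498 ≈ -0.0020080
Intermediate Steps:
t(g, s) = g² + s² + 2*s (t(g, s) = (g² + s²) + 2*s = g² + s² + 2*s)
1/((13 + (-3 - 1*(-4))*(-9)) + (-141 - t(-1, 18))) = 1/((13 + (-3 - 1*(-4))*(-9)) + (-141 - ((-1)² + 18² + 2*18))) = 1/((13 + (-3 + 4)*(-9)) + (-141 - (1 + 324 + 36))) = 1/((13 + 1*(-9)) + (-141 - 1*361)) = 1/((13 - 9) + (-141 - 361)) = 1/(4 - 502) = 1/(-498) = -1/498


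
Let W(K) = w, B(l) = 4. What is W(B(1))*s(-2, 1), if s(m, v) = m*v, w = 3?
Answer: -6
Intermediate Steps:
W(K) = 3
W(B(1))*s(-2, 1) = 3*(-2*1) = 3*(-2) = -6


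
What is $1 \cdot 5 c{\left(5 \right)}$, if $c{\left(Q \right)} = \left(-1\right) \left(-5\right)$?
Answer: $25$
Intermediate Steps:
$c{\left(Q \right)} = 5$
$1 \cdot 5 c{\left(5 \right)} = 1 \cdot 5 \cdot 5 = 5 \cdot 5 = 25$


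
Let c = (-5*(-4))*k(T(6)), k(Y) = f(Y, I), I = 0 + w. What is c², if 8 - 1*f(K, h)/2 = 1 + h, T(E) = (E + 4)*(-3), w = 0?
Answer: 78400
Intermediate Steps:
I = 0 (I = 0 + 0 = 0)
T(E) = -12 - 3*E (T(E) = (4 + E)*(-3) = -12 - 3*E)
f(K, h) = 14 - 2*h (f(K, h) = 16 - 2*(1 + h) = 16 + (-2 - 2*h) = 14 - 2*h)
k(Y) = 14 (k(Y) = 14 - 2*0 = 14 + 0 = 14)
c = 280 (c = -5*(-4)*14 = 20*14 = 280)
c² = 280² = 78400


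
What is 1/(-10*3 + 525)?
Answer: 1/495 ≈ 0.0020202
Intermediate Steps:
1/(-10*3 + 525) = 1/(-30 + 525) = 1/495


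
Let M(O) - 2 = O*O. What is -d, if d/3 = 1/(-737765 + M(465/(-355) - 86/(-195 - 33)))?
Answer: 196538508/48332889438467 ≈ 4.0664e-6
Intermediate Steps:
M(O) = 2 + O² (M(O) = 2 + O*O = 2 + O²)
d = -196538508/48332889438467 (d = 3/(-737765 + (2 + (465/(-355) - 86/(-195 - 33))²)) = 3/(-737765 + (2 + (465*(-1/355) - 86/(-228))²)) = 3/(-737765 + (2 + (-93/71 - 86*(-1/228))²)) = 3/(-737765 + (2 + (-93/71 + 43/114)²)) = 3/(-737765 + (2 + (-7549/8094)²)) = 3/(-737765 + (2 + 56987401/65512836)) = 3/(-737765 + 188013073/65512836) = 3/(-48332889438467/65512836) = 3*(-65512836/48332889438467) = -196538508/48332889438467 ≈ -4.0664e-6)
-d = -1*(-196538508/48332889438467) = 196538508/48332889438467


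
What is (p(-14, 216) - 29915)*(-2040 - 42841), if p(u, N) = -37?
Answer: 1344275712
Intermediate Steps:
(p(-14, 216) - 29915)*(-2040 - 42841) = (-37 - 29915)*(-2040 - 42841) = -29952*(-44881) = 1344275712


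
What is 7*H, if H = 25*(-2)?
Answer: -350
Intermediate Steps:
H = -50
7*H = 7*(-50) = -350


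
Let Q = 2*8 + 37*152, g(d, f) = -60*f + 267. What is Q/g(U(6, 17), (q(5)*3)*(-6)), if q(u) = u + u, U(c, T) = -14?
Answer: 1880/3689 ≈ 0.50962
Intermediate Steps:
q(u) = 2*u
g(d, f) = 267 - 60*f
Q = 5640 (Q = 16 + 5624 = 5640)
Q/g(U(6, 17), (q(5)*3)*(-6)) = 5640/(267 - 60*(2*5)*3*(-6)) = 5640/(267 - 60*10*3*(-6)) = 5640/(267 - 1800*(-6)) = 5640/(267 - 60*(-180)) = 5640/(267 + 10800) = 5640/11067 = 5640*(1/11067) = 1880/3689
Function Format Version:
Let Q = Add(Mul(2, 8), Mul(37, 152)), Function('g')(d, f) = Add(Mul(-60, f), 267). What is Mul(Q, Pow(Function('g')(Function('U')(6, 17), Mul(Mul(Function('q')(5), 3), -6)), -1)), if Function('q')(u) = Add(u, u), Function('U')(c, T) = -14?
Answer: Rational(1880, 3689) ≈ 0.50962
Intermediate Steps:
Function('q')(u) = Mul(2, u)
Function('g')(d, f) = Add(267, Mul(-60, f))
Q = 5640 (Q = Add(16, 5624) = 5640)
Mul(Q, Pow(Function('g')(Function('U')(6, 17), Mul(Mul(Function('q')(5), 3), -6)), -1)) = Mul(5640, Pow(Add(267, Mul(-60, Mul(Mul(Mul(2, 5), 3), -6))), -1)) = Mul(5640, Pow(Add(267, Mul(-60, Mul(Mul(10, 3), -6))), -1)) = Mul(5640, Pow(Add(267, Mul(-60, Mul(30, -6))), -1)) = Mul(5640, Pow(Add(267, Mul(-60, -180)), -1)) = Mul(5640, Pow(Add(267, 10800), -1)) = Mul(5640, Pow(11067, -1)) = Mul(5640, Rational(1, 11067)) = Rational(1880, 3689)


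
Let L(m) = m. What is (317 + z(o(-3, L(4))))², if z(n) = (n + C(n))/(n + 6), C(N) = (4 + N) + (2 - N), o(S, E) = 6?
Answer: 101124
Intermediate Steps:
C(N) = 6
z(n) = 1 (z(n) = (n + 6)/(n + 6) = (6 + n)/(6 + n) = 1)
(317 + z(o(-3, L(4))))² = (317 + 1)² = 318² = 101124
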